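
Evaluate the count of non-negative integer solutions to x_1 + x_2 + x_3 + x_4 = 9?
220
C(9+4-1, 4-1) = 220.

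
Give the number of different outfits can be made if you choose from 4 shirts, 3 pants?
By the multiplication principle: 4 × 3 = 12.
Final answer: 12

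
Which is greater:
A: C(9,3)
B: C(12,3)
B

A=C(9,3)=84, B=C(12,3)=220.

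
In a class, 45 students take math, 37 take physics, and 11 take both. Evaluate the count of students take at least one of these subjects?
71

Explanation: |A∪B| = |A|+|B|-|A∩B| = 45+37-11 = 71.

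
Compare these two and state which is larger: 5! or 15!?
15!

Solution: 5!=120, 15!=1,307,674,368,000. 15! > 5!.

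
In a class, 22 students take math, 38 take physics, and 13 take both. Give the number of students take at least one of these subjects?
47

Reasoning: |A∪B| = |A|+|B|-|A∩B| = 22+38-13 = 47.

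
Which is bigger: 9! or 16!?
16!
9!=362,880, 16!=20,922,789,888,000. 16! > 9!.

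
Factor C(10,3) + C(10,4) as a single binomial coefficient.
By Pascal's identity: C(10,3) + C(10,4) = C(11,4) = 330.
Final answer: C(11,4)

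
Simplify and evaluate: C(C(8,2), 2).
C(8,2) = 28, then C(28, 2) = 378.
Final answer: 378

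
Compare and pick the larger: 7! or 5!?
7!
7!=5,040, 5!=120. 7! > 5!.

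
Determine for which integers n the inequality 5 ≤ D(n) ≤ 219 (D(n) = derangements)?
4, 5

Explanation: Using D(n) = (n−1)[D(n−1) + D(n−2)] with D(1)=0, D(2)=1: D(3)=2; D(4)=9; D(5)=44; D(6)=265. So valid n = 4, 5.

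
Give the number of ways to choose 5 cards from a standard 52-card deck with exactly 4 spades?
13 spades and 39 non-spades: C(13,4) × C(39,1) = 715 × 39 = 27,885.
Final answer: 27,885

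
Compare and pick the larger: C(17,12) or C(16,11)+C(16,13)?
C(17,12)=6,188; C(16,11)+C(16,13)=4,368+560=4,928.

Answer: C(17,12)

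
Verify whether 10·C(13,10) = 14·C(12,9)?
Absorption identity k·C(n,k) = n·C(n-1,k-1). LHS = 10·286 = 2,860; RHS = 14·220 = 3,080.

Answer: False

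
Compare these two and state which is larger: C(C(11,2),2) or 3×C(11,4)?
C(C(11,2),2)=1,485, 3×C(11,4)=990.
Final answer: C(C(11,2),2)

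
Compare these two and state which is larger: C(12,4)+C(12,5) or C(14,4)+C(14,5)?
First=1,287, Second=3,003.

Answer: C(14,4)+C(14,5)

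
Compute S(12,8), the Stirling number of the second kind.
159,027

Using the Stirling recurrence: S(n,k) = k·S(n-1,k) + S(n-1,k-1)
S(12,8) = 8·S(11,8) + S(11,7)
         = 8·11880 + 63987
         = 95040 + 63987
         = 159,027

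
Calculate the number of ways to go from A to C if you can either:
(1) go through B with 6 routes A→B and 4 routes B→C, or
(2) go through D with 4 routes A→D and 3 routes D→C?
36

Solution: Route via B: 6×4=24. Route via D: 4×3=12. Total: 36.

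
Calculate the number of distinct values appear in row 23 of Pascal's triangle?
Row 23 has entries C(23,0)..C(23,23); by symmetry C(23,k)=C(23,23-k), giving 12 distinct values.
Final answer: 12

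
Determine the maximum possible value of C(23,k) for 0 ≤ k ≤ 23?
1,352,078

Maximum at k = 11 or k = 12: C(23,11) = 1,352,078.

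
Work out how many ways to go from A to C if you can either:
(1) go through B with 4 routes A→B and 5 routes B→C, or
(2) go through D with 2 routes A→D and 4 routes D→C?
28

Solution: Route via B: 4×5=20. Route via D: 2×4=8. Total: 28.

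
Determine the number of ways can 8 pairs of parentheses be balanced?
1,430

Solution: Using the Catalan number formula: C_n = C(2n, n) / (n+1)
C_8 = C(16, 8) / (8+1)
     = 12870 / 9
     = 1,430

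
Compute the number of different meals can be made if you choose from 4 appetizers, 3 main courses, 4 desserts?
48

Working:
By the multiplication principle: 4 × 3 × 4 = 48.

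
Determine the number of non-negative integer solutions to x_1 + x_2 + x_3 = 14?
120

C(14+3-1, 3-1) = 120.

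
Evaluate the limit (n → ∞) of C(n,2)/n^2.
C(n,2) ≈ n^2/2! for large n. Limit = 1/2! = 1/2.
Final answer: 1/2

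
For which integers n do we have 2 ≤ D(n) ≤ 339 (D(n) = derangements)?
3, 4, 5, 6

Solution: Using D(n) = (n−1)[D(n−1) + D(n−2)] with D(1)=0, D(2)=1: D(2)=1; D(3)=2; D(4)=9; D(5)=44; D(6)=265; D(7)=1,854. So valid n = 3, 4, 5, 6.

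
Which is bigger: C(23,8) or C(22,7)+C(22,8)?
By Pascal's identity: C(23,8) = C(22,7)+C(22,8) = 490,314. Equal.

Answer: Equal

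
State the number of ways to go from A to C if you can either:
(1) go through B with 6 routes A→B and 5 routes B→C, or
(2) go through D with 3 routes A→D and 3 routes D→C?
Route via B: 6×5=30. Route via D: 3×3=9. Total: 39.
Final answer: 39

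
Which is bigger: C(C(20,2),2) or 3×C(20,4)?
C(C(20,2),2)

C(C(20,2),2)=17,955, 3×C(20,4)=14,535.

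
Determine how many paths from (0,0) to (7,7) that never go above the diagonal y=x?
429

Reasoning: Counted by the Catalan number C_7: C_7 = C(14,7)/(7+1) = 3,432/8 = 429.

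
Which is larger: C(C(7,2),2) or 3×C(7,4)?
C(C(7,2),2)

Working:
C(C(7,2),2)=210, 3×C(7,4)=105.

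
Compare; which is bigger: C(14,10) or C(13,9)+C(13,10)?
By Pascal's identity: C(14,10) = C(13,9)+C(13,10) = 1,001. Equal.

Answer: Equal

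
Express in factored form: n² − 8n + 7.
(n − 1)(n − 7)

Solution: Seek roots whose sum is 8 and product is 7: (1, 7). So n² − 8n + 7 = (n − 1)(n − 7).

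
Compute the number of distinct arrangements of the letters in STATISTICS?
50,400

Solution: Word has 10 letters (S=3, T=3, A=1, I=2, C=1). Arrangements: 10!/Π(k!) = 50,400.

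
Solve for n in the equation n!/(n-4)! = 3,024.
9

n!/(n-4)! = n×(n-1)×(n-2)×(n-3), a product of 4 consecutive integers ≈ (n−1.5)^4. 3,024^(1/4) + 1.5 ≈ 8.9; check n = 9: 9×8×7×6 = 3,024 ✓. So n = 9.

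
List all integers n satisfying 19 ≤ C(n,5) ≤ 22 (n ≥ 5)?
C(6,5)=6; C(7,5)=21; C(8,5)=56. So valid n = 7.
Final answer: 7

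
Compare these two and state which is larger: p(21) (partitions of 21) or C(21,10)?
C(21,10)

Solution: Pentagonal recurrence p(n) = p(n−1) + p(n−2) − p(n−5) − p(n−7) + …: p(21) = p(20) + p(19) − p(16) − p(14) + p(9) + p(6) = 627 + 490 − 231 − 135 + 30 + 11 = 792; C(21,10) = 352,716.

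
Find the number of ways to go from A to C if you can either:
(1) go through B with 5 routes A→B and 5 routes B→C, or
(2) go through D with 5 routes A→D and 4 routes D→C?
Route via B: 5×5=25. Route via D: 5×4=20. Total: 45.
Final answer: 45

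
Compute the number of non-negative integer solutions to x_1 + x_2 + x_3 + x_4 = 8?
165

Explanation: C(8+4-1, 4-1) = 165.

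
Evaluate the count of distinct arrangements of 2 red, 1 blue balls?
3

Working:
Multinomial: 3!/(2! × 1!) = 3.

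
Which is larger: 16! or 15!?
16!=20,922,789,888,000, 15!=1,307,674,368,000. 16! > 15!.

Answer: 16!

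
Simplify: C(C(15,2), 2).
5,460

C(15,2) = 105, then C(105, 2) = 5,460.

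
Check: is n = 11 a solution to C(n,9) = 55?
C(11,9) = 11·10·9·8·7·6·5·4·3/9! = 19,958,400/362,880 = 55, which equals 55.

Answer: Yes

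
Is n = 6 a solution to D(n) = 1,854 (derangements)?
D(6) = (6-1)·[D(5) + D(4)] = 5·[44 + 9] = 265, which does not equal 1,854.

Answer: No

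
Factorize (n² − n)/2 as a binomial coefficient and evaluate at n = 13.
C(n,2); C(13,2) = 78

(n² − n)/2 = n(n−1)/2 = C(n,2). At n = 13: C(13,2) = 78.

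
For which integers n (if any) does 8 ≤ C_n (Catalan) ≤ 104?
4, 5

Working:
C_3=5; C_4=14; C_5=42; C_6=132. So valid n = 4, 5.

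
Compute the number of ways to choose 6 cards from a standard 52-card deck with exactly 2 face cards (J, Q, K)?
6,031,740

Reasoning: 12 face cards and 40 non-face cards: C(12,2) × C(40,4) = 66 × 91,390 = 6,031,740.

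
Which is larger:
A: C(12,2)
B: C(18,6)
B

Solution: A=C(12,2)=66, B=C(18,6)=18,564.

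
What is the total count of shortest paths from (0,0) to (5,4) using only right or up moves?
126

Working:
Choose 5 rights from 9 moves: C(9,5) = 126.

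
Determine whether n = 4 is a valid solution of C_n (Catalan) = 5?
C_4 = C(8,4)/(4+1) = 70/5 = 14, which does not equal 5.

Answer: No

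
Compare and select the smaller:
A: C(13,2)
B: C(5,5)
B

Solution: A=C(13,2)=78, B=C(5,5)=1.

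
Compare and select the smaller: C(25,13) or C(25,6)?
C(25,6)

Solution: C(25,13)=5,200,300, C(25,6)=177,100.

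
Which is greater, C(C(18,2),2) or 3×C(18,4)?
C(C(18,2),2)=11,628, 3×C(18,4)=9,180.
Final answer: C(C(18,2),2)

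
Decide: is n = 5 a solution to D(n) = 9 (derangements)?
D(5) = (5-1)·[D(4) + D(3)] = 4·[9 + 2] = 44, which does not equal 9.
Final answer: No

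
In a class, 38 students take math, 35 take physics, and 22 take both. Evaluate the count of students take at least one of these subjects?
|A∪B| = |A|+|B|-|A∩B| = 38+35-22 = 51.
Final answer: 51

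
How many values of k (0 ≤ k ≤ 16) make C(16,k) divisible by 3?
Checking C(16,k) mod 3 for k = 0..16: divisible at k = 2, 5, 8, 11, 14. That's 5 values.

Answer: 5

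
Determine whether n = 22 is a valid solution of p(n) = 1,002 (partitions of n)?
Yes

Working:
Pentagonal recurrence p(n) = p(n−1) + p(n−2) − p(n−5) − p(n−7) + …: p(22) = p(21) + p(20) − p(17) − p(15) + p(10) + p(7) − p(0) = 792 + 627 − 297 − 176 + 42 + 15 − 1 = 1,002, which equals 1,002.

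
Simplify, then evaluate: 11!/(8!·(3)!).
165

Reasoning: This is C(11,8) = 165.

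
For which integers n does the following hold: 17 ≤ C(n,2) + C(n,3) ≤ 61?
5, 6, 7

Solution: C(4,2)+C(4,3)=10; C(5,2)+C(5,3)=20; C(6,2)+C(6,3)=35; C(7,2)+C(7,3)=56; C(8,2)+C(8,3)=84. So valid n = 5, 6, 7.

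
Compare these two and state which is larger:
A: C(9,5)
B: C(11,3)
A=C(9,5)=126, B=C(11,3)=165.

Answer: B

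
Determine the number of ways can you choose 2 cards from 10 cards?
45

Explanation: C(10,2) = 10! / (2! × (10-2)!)
         = 10! / (2! × 8!)
         = 45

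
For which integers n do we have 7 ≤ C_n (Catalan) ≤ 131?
4, 5

Solution: C_3=5; C_4=14; C_5=42; C_6=132. So valid n = 4, 5.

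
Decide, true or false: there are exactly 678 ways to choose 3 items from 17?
False
C(17,3) = 680 ≠ 678.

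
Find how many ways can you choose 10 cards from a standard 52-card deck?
C(52,10) = 15,820,024,220.

Answer: 15,820,024,220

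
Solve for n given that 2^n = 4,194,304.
22
4,194,304 = 1,024 × 1,024 × 4 = 2^10 × 2^10 × 2^2 = 2^22, so n = 22.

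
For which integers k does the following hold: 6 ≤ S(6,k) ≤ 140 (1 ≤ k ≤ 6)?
S(6,1)=1; S(6,2)=31; S(6,3)=90; S(6,4)=65; S(6,5)=15; S(6,6)=1. So valid k = 2, 3, 4, 5.
Final answer: 2, 3, 4, 5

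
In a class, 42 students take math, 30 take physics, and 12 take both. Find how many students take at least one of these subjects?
60

Solution: |A∪B| = |A|+|B|-|A∩B| = 42+30-12 = 60.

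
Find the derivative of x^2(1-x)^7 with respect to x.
2x^1(1-x)^7 - 7x^2(1-x)^6

Reasoning: Product rule: 2x^{1}(1-x)^{7} + x^2·(-7)(1-x)^{6}.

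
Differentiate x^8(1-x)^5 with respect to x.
8x^7(1-x)^5 - 5x^8(1-x)^4

Reasoning: Product rule: 8x^{7}(1-x)^{5} + x^8·(-5)(1-x)^{4}.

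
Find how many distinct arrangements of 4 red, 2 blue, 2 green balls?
420

Working:
Multinomial: 8!/(4! × 2! × 2!) = 420.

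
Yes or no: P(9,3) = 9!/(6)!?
Yes

Explanation: Permutation formula P(n,k) = n!/(n-k)!: 9!/6! = 362,880/720 = 504 = P(9,3). The statement holds.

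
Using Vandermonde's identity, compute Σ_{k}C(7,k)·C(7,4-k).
1,001

Explanation: = C(7+7,4) = C(14,4) = 1,001.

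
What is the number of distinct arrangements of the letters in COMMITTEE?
45,360

Solution: Word has 9 letters (C=1, O=1, M=2, I=1, T=2, E=2). Arrangements: 9!/Π(k!) = 45,360.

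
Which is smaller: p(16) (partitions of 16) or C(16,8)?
p(16)

Solution: Pentagonal recurrence p(n) = p(n−1) + p(n−2) − p(n−5) − p(n−7) + …: p(16) = p(15) + p(14) − p(11) − p(9) + p(4) + p(1) = 176 + 135 − 56 − 30 + 5 + 1 = 231; C(16,8) = 12,870.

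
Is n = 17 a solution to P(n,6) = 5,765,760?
No

Solution: P(17,6) = 17·16·15·14·13·12 = 8,910,720, which does not equal 5,765,760.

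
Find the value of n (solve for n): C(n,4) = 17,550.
27
C(n,4) = n(n−1)(n−2)(n−3)/4! is increasing in n, and n(n−1)(n−2)(n−3) = 4!·17,550 = 421,200 ≈ (n−1.5)^4 gives n ≈ 27.0. Check: C(25,4) = 12,650, C(26,4) = 14,950, C(27,4) = 17,550 ✓. So n = 27.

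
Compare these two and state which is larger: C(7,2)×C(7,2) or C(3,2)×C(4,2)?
C(7,2)×C(7,2)

Explanation: C(7,2)×C(7,2)=441, C(3,2)×C(4,2)=18.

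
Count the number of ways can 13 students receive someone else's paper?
2,290,792,932

Solution: Using D(n) = (n-1)[D(n-1) + D(n-2)]:
D(13) = (13-1) × [D(12) + D(11)]
      = 12 × [176214841 + 14684570]
      = 12 × 190899411
      = 2,290,792,932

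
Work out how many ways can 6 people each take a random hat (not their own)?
265
Using D(n) = (n-1)[D(n-1) + D(n-2)]:
D(6) = (6-1) × [D(5) + D(4)]
      = 5 × [44 + 9]
      = 5 × 53
      = 265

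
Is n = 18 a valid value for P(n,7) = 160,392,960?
P(18,7) = 18·17·16·15·14·13·12 = 160,392,960, which equals 160,392,960.

Answer: Yes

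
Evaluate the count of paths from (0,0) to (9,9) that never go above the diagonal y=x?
4,862

Explanation: Counted by the Catalan number C_9: C_9 = C(18,9)/(9+1) = 48,620/10 = 4,862.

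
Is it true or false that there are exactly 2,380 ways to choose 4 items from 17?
True

C(17,4) = 2,380.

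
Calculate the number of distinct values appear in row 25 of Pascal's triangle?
13

Explanation: Row 25 has entries C(25,0)..C(25,25); by symmetry C(25,k)=C(25,25-k), giving 13 distinct values.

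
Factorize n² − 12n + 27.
Seek roots whose sum is 12 and product is 27: (3, 9). So n² − 12n + 27 = (n − 3)(n − 9).

Answer: (n − 3)(n − 9)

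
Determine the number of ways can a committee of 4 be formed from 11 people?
330

Reasoning: C(11,4) = 11! / (4! × (11-4)!)
         = 11! / (4! × 7!)
         = 330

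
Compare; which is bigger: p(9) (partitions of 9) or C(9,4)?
C(9,4)

Pentagonal recurrence p(n) = p(n−1) + p(n−2) − p(n−5) − p(n−7) + …: p(9) = p(8) + p(7) − p(4) − p(2) = 22 + 15 − 5 − 2 = 30; C(9,4) = 126.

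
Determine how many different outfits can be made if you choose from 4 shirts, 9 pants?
36
By the multiplication principle: 4 × 9 = 36.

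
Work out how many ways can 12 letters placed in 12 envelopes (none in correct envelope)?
176,214,841

Explanation: Using D(n) = (n-1)[D(n-1) + D(n-2)]:
D(12) = (12-1) × [D(11) + D(10)]
      = 11 × [14684570 + 1334961]
      = 11 × 16019531
      = 176,214,841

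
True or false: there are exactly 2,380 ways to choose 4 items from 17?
True

Solution: C(17,4) = 2,380.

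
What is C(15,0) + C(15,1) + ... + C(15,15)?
32,768

Explanation: Sum of binomial coefficients = 2^15 = 32,768.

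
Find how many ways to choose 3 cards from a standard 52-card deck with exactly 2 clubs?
3,042
13 clubs and 39 non-clubs: C(13,2) × C(39,1) = 78 × 39 = 3,042.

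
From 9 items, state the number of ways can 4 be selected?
C(9,4) = 9! / (4! × (9-4)!)
         = 9! / (4! × 5!)
         = 126

Answer: 126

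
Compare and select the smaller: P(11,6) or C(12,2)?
P(11,6)=332,640, C(12,2)=66.

Answer: C(12,2)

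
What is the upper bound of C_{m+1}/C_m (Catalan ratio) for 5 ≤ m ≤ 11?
46/13
C_{m+1}/C_m = 2(2m+1)/(m+2), which increases with m. Maximum at m = 11: 2·23/13 = 46/13.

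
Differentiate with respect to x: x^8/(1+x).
(8x^7(1+x) - x^8)/(1+x)²

Reasoning: Quotient rule: [8x^{7}(1+x) - x^8]/(1+x)².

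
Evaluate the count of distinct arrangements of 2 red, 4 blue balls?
15

Working:
Multinomial: 6!/(2! × 4!) = 15.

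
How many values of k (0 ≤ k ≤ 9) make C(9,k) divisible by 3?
Checking C(9,k) mod 3 for k = 0..9: divisible at k = 1, 2, 3, 4, 5, 6, 7, 8. That's 8 values.

Answer: 8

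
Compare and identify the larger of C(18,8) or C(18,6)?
C(18,8)

Working:
C(18,8)=43,758, C(18,6)=18,564.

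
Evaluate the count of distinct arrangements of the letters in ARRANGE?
1,260

Reasoning: Word has 7 letters (A=2, R=2, N=1, G=1, E=1). Arrangements: 7!/Π(k!) = 1,260.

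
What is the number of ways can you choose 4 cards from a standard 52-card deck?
270,725

C(52,4) = 270,725.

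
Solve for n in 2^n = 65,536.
16
65,536 = 1,024 × 64 = 2^10 × 2^6 = 2^16, so n = 16.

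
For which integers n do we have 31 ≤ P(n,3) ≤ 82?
5

Explanation: P(4,3)=24; P(5,3)=60; P(6,3)=120. So valid n = 5.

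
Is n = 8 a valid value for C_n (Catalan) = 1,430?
Yes

Reasoning: C_8 = C(16,8)/(8+1) = 12,870/9 = 1,430, which equals 1,430.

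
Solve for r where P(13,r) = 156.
2
P(13,r) = 13·12·…·(13−r+1), a product of r factors. Multiplying down from 13: 13 = 13; 13·12 = 156 ✓ (2 factors). So r = 2.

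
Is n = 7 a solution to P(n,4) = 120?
No
P(7,4) = 7·6·5·4 = 840, which does not equal 120.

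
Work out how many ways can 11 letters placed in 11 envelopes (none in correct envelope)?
Using D(n) = (n-1)[D(n-1) + D(n-2)]:
D(11) = (11-1) × [D(10) + D(9)]
      = 10 × [1334961 + 133496]
      = 10 × 1468457
      = 14,684,570
Final answer: 14,684,570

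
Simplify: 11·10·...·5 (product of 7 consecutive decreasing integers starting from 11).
1,663,200

Solution: This is P(11,7) = 11!/(4)! = 1,663,200.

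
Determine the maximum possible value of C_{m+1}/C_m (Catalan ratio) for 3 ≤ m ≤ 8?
17/5

Working:
C_{m+1}/C_m = 2(2m+1)/(m+2), which increases with m. Maximum at m = 8: 2·17/10 = 17/5.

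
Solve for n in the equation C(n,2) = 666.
37

Reasoning: C(n,2) = n(n−1)/2! is increasing in n, and n(n−1) = 2!·666 = 1,332 ≈ (n−0.5)^2 gives n ≈ 37.0. Check: C(35,2) = 595, C(36,2) = 630, C(37,2) = 666 ✓. So n = 37.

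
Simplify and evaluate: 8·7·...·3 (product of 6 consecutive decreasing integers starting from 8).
20,160

Reasoning: This is P(8,6) = 8!/(2)! = 20,160.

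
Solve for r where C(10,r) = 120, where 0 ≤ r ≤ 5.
3
C(10,r) is increasing for 0 ≤ r ≤ 5. Stepping up (C(10,r+1) = C(10,r)·(10−r)/(r+1)): C(10,1) = 10, C(10,2) = 45, C(10,3) = 120 ✓. So r = 3.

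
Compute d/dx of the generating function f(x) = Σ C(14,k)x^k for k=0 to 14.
Σ k·C(14,k)x^(k-1) for k=1 to 14

Explanation: Term-by-term differentiation gives Σ k·C(14,k)x^{k-1} for k=1 to 14.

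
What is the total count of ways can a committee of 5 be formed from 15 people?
3,003

Explanation: C(15,5) = 15! / (5! × (15-5)!)
         = 15! / (5! × 10!)
         = 3,003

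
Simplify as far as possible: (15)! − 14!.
1,220,496,076,800

Reasoning: (15)! − 14! = (15)·14! − 14! = (15−1)·14! = 14·14! = 1,220,496,076,800.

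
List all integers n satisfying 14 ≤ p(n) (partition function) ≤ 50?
7, 8, 9, 10

Solution: Tabulating p(n) via p(n) = p(n−1) + p(n−2) − p(n−5) − p(n−7) + …: p(6)=11; p(7)=15; p(8)=22; p(9)=30; p(10)=42; p(11)=56. So valid n = 7, 8, 9, 10.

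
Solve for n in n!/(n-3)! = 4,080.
17
n!/(n-3)! = n×(n-1)×(n-2), a product of 3 consecutive integers ≈ (n−1)^3. 4,080^(1/3) + 1 ≈ 17.0; check n = 17: 17×16×15 = 4,080 ✓. So n = 17.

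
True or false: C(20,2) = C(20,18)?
True

Explanation: C(20,2) = C(20,20-2) by the symmetry property; both equal 190.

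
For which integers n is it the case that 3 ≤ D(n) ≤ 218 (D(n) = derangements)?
4, 5

Solution: Using D(n) = (n−1)[D(n−1) + D(n−2)] with D(1)=0, D(2)=1: D(3)=2; D(4)=9; D(5)=44; D(6)=265. So valid n = 4, 5.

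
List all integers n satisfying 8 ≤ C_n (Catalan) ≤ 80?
4, 5
C_3=5; C_4=14; C_5=42; C_6=132. So valid n = 4, 5.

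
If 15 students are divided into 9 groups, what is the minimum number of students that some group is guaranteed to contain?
2

Explanation: Pigeonhole: ⌈15/9⌉ = 2.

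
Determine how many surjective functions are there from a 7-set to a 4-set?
8,400

Reasoning: Onto functions = 4! × S(7,4)
First compute S(7,4) via recurrence:
Using the Stirling recurrence: S(n,k) = k·S(n-1,k) + S(n-1,k-1)
S(7,4) = 4·S(6,4) + S(6,3)
         = 4·65 + 90
         = 260 + 90
         = 350
Then: 24 × 350 = 8,400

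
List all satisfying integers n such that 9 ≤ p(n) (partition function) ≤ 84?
6, 7, 8, 9, 10, 11, 12

Solution: Tabulating p(n) via p(n) = p(n−1) + p(n−2) − p(n−5) − p(n−7) + …: p(5)=7; p(6)=11; p(7)=15; p(8)=22; p(9)=30; p(10)=42; p(11)=56; p(12)=77; p(13)=101. So valid n = 6, 7, 8, 9, 10, 11, 12.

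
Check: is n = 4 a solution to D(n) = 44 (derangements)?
No

D(4) = (4-1)·[D(3) + D(2)] = 3·[2 + 1] = 9, which does not equal 44.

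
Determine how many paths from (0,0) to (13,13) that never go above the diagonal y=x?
Counted by the Catalan number C_13: C_13 = C(26,13)/(13+1) = 10,400,600/14 = 742,900.
Final answer: 742,900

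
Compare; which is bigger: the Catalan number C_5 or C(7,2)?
C_5

Explanation: C_5 = C(10,5)/(5+1) = 252/6 = 42; C(7,2) = 21.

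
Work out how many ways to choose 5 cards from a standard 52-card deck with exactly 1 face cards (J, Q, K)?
12 face cards and 40 non-face cards: C(12,1) × C(40,4) = 12 × 91,390 = 1,096,680.
Final answer: 1,096,680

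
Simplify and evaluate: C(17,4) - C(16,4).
560

Explanation: C(17,4) - C(16,4) = C(16,3) = 560.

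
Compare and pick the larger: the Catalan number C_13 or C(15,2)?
C_13

C_13 = C(26,13)/(13+1) = 10,400,600/14 = 742,900; C(15,2) = 105.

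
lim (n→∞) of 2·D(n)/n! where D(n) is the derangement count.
D(n)/n! → 1/e, so 2·D(n)/n! → 2/e.
Final answer: 2/e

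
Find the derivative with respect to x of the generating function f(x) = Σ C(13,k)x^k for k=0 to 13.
Σ k·C(13,k)x^(k-1) for k=1 to 13

Explanation: Term-by-term differentiation gives Σ k·C(13,k)x^{k-1} for k=1 to 13.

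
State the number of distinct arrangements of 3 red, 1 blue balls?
4

Explanation: Multinomial: 4!/(3! × 1!) = 4.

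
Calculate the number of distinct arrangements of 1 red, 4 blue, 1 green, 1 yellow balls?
210
Multinomial: 7!/(1! × 4! × 1! × 1!) = 210.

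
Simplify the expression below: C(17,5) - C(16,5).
1,820
C(17,5) - C(16,5) = C(16,4) = 1,820.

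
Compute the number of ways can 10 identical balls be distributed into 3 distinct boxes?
C(10+3-1, 3-1) = C(12, 2) = 66.
Final answer: 66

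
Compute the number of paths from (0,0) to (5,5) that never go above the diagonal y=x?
Counted by the Catalan number C_5: C_5 = C(10,5)/(5+1) = 252/6 = 42.
Final answer: 42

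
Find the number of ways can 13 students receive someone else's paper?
2,290,792,932

Explanation: Using D(n) = (n-1)[D(n-1) + D(n-2)]:
D(13) = (13-1) × [D(12) + D(11)]
      = 12 × [176214841 + 14684570]
      = 12 × 190899411
      = 2,290,792,932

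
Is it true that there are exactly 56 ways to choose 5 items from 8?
C(8,5) = 56.

Answer: True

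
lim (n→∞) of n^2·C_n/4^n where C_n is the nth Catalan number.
∞

Reasoning: C_n ~ 4^n/(n^(3/2)√π), so n^2·C_n/4^n ~ n^(2 − 3/2)/√π → ∞.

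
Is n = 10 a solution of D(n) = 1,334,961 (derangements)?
D(10) = (10-1)·[D(9) + D(8)] = 9·[133,496 + 14,833] = 1,334,961, which equals 1,334,961.
Final answer: Yes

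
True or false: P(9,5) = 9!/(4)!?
Permutation formula P(n,k) = n!/(n-k)!: 9!/4! = 362,880/24 = 15,120 = P(9,5). The statement holds.

Answer: True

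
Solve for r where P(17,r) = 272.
2

Reasoning: P(17,r) = 17·16·…·(17−r+1), a product of r factors. Multiplying down from 17: 17 = 17; 17·16 = 272 ✓ (2 factors). So r = 2.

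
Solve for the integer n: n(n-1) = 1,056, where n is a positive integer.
33
n² − n − 1,056 = 0, so n = (1 ± √(1 + 4·1,056))/2 = (1 ± √4,225)/2 = (1 ± 65)/2, i.e. n = 33 or n = -32. Taking the positive root, n = 33 (check: 33×32 = 1,056).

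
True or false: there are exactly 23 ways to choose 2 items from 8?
C(8,2) = 28 ≠ 23.
Final answer: False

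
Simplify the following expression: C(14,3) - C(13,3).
C(14,3) - C(13,3) = C(13,2) = 78.
Final answer: 78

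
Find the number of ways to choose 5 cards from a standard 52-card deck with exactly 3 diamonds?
211,926

Solution: 13 diamonds and 39 non-diamonds: C(13,3) × C(39,2) = 286 × 741 = 211,926.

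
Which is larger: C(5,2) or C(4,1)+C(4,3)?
C(5,2)

Working:
C(5,2)=10; C(4,1)+C(4,3)=4+4=8.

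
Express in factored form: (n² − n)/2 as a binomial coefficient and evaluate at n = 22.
C(n,2); C(22,2) = 231
(n² − n)/2 = n(n−1)/2 = C(n,2). At n = 22: C(22,2) = 231.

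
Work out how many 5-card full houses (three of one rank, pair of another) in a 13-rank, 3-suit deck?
Triple rank: 13. Triple suits: C(3,3)=1. Pair rank: 12. Pair suits: C(3,2)=3. Total: 468.
Final answer: 468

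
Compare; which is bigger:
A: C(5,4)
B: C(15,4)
B

Reasoning: A=C(5,4)=5, B=C(15,4)=1,365.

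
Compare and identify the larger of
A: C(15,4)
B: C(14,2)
A

Explanation: A=C(15,4)=1,365, B=C(14,2)=91.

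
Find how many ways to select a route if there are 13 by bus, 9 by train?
22

Explanation: By the addition principle: 13 + 9 = 22.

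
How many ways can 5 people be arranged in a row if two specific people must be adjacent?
48

Treat pair as unit: (5-1)! arrangements × 2 internal orders = 48.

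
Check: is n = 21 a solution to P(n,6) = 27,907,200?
No

Solution: P(21,6) = 21·20·19·18·17·16 = 39,070,080, which does not equal 27,907,200.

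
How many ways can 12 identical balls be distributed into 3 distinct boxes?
91

C(12+3-1, 3-1) = C(14, 2) = 91.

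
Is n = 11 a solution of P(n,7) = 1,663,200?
P(11,7) = 11·10·9·8·7·6·5 = 1,663,200, which equals 1,663,200.

Answer: Yes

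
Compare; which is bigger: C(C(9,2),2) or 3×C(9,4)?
C(C(9,2),2)=630, 3×C(9,4)=378.

Answer: C(C(9,2),2)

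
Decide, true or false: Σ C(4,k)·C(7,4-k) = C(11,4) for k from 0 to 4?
Vandermonde's identity gives C(11,4) = 330; RHS C(11,4) = 330.
Final answer: True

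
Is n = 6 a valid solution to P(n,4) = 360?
P(6,4) = 6·5·4·3 = 360, which equals 360.
Final answer: Yes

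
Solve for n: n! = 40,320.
8

Reasoning: n! is strictly increasing. 6! = 720, 7! = 5,040, 8! = 40,320 ✓. So n = 8.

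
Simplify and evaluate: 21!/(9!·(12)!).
293,930

Explanation: This is C(21,9) = 293,930.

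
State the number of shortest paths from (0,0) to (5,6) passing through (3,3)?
To (3,3): C(6,3)=20. From there: C(5,2)=10. Total: 200.

Answer: 200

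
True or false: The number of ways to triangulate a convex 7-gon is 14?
False

Solution: Triangulations of a convex 7-gon are counted by the Catalan number C_5: C_5 = C(10,5)/(5+1) = 252/6 = 42.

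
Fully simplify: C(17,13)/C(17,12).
C(n,k+1)/C(n,k) = (n−k)/(k+1). Here (17−12)/(12+1) = 5/13 = 5/13.

Answer: 5/13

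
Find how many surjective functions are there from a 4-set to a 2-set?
14

Onto functions = 2! × S(4,2)
First compute S(4,2) via recurrence:
Using the Stirling recurrence: S(n,k) = k·S(n-1,k) + S(n-1,k-1)
S(4,2) = 2·S(3,2) + S(3,1)
         = 2·3 + 1
         = 6 + 1
         = 7
Then: 2 × 7 = 14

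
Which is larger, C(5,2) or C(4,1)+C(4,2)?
By Pascal's identity: C(5,2) = C(4,1)+C(4,2) = 10. Equal.
Final answer: Equal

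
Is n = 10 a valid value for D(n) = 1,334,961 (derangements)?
Yes
D(10) = (10-1)·[D(9) + D(8)] = 9·[133,496 + 14,833] = 1,334,961, which equals 1,334,961.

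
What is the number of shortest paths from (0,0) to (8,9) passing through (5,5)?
8,820

Reasoning: To (5,5): C(10,5)=252. From there: C(7,3)=35. Total: 8,820.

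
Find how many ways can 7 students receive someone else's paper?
1,854

Reasoning: Using D(n) = (n-1)[D(n-1) + D(n-2)]:
D(7) = (7-1) × [D(6) + D(5)]
      = 6 × [265 + 44]
      = 6 × 309
      = 1,854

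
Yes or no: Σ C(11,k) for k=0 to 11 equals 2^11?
Yes

Working:
Binomial theorem: Σ C(11,k) = (1+1)^11 = 2^11 = 2,048; RHS 2^11 = 2,048.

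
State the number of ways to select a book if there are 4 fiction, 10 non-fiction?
14

Solution: By the addition principle: 4 + 10 = 14.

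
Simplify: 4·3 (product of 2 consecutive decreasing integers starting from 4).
This is P(4,2) = 4!/(2)! = 12.
Final answer: 12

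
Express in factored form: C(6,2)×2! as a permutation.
P(6,2)
C(6,2)×2! = [6!/(2!(4)!)]×2! = 6!/(4)! = P(6,2) = 30.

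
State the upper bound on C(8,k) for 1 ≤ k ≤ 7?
70

Explanation: C(8,k) is maximised at the centre of the row: C(8,4) = 70.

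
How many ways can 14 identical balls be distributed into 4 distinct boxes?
C(14+4-1, 4-1) = C(17, 3) = 680.

Answer: 680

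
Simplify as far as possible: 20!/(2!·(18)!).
190

Explanation: This is C(20,2) = 190.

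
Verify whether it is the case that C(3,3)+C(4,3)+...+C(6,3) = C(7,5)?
False

Explanation: Hockey stick identity gives Σ = C(7,4) = 35; RHS C(7,5) = 21.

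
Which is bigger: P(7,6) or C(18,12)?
C(18,12)

Solution: P(7,6)=5,040, C(18,12)=18,564.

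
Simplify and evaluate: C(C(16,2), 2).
7,140

Solution: C(16,2) = 120, then C(120, 2) = 7,140.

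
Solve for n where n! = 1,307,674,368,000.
15

Explanation: n! is strictly increasing. 13! = 6,227,020,800, 14! = 87,178,291,200, 15! = 1,307,674,368,000 ✓. So n = 15.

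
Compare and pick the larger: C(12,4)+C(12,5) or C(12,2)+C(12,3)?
C(12,4)+C(12,5)

Working:
First=1,287, Second=286.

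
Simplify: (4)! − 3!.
18

Solution: (4)! − 3! = (4)·3! − 3! = (4−1)·3! = 3·3! = 18.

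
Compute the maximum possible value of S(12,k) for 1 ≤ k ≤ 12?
1,379,400

Reasoning: Row S(12,k) for k = 1..12 (via S(n,k) = k·S(n−1,k) + S(n−1,k−1)): 1, 2,047, 86,526, 611,501, 1,379,400, 1,323,652, 627,396, 159,027, 22,275, 1,705, 66, 1. The row is unimodal; maximum at k = 5: 1,379,400.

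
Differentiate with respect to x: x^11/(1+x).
(11x^10(1+x) - x^11)/(1+x)²

Explanation: Quotient rule: [11x^{10}(1+x) - x^11]/(1+x)².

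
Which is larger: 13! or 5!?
13!

Solution: 13!=6,227,020,800, 5!=120. 13! > 5!.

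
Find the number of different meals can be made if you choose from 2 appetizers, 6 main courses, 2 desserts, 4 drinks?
96

Explanation: By the multiplication principle: 2 × 6 × 2 × 4 = 96.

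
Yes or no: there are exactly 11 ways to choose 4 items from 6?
No

Explanation: C(6,4) = 15 ≠ 11.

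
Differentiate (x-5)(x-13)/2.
(2x - 18)/2

Reasoning: d/dx[(x-5)(x-13)] = (x-13) + (x-5) = 2x - 18. Dividing by 2 gives (2x - 18)/2.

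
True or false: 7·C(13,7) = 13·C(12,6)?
Absorption identity k·C(n,k) = n·C(n-1,k-1). LHS = 7·1716 = 12,012; RHS = 13·924 = 12,012.

Answer: True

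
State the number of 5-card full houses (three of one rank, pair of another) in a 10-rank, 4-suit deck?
2,160

Triple rank: 10. Triple suits: C(4,3)=4. Pair rank: 9. Pair suits: C(4,2)=6. Total: 2,160.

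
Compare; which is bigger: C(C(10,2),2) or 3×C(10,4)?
C(C(10,2),2)

Explanation: C(C(10,2),2)=990, 3×C(10,4)=630.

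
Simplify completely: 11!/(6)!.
55,440

Solution: This equals 11×10×...×7 = 55,440.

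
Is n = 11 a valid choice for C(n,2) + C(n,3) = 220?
Yes

Solution: C(11,2) + C(11,3) = 55 + 165 = 220, which equals 220.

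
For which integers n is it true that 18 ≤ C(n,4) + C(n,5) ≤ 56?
6, 7

Reasoning: C(5,4)+C(5,5)=6; C(6,4)+C(6,5)=21; C(7,4)+C(7,5)=56; C(8,4)+C(8,5)=126. So valid n = 6, 7.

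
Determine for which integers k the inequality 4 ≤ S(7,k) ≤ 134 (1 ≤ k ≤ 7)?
S(7,1)=1; S(7,2)=63; S(7,3)=301; S(7,4)=350; S(7,5)=140; S(7,6)=21; S(7,7)=1. So valid k = 2, 6.

Answer: 2, 6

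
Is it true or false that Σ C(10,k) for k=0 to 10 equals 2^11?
False
Binomial theorem: Σ C(10,k) = (1+1)^10 = 2^10 = 1,024; RHS 2^11 = 2,048.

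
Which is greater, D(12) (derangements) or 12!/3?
D(12)

Explanation: D(12) = (12-1)·[D(11) + D(10)] = 11·[14,684,570 + 1,334,961] = 176,214,841; 12!/3 = 479,001,600/3 = 159,667,200.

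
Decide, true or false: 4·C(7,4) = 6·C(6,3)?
Absorption identity k·C(n,k) = n·C(n-1,k-1). LHS = 4·35 = 140; RHS = 6·20 = 120.
Final answer: False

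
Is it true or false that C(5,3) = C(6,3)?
LHS = C(5,3) = 10; RHS = C(6,3) = 20. 10 ≠ 20, so the statement does not hold.

Answer: False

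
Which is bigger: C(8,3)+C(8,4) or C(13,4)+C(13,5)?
C(13,4)+C(13,5)

Working:
First=126, Second=2,002.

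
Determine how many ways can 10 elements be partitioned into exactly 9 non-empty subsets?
This equals S(10,9), the Stirling number of the 2nd kind.
Using the Stirling recurrence: S(n,k) = k·S(n-1,k) + S(n-1,k-1)
S(10,9) = 9·S(9,9) + S(9,8)
         = 9·1 + 36
         = 9 + 36
         = 45

Answer: 45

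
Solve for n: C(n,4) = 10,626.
C(n,4) = n(n−1)(n−2)(n−3)/4! is increasing in n, and n(n−1)(n−2)(n−3) = 4!·10,626 = 255,024 ≈ (n−1.5)^4 gives n ≈ 24.0. Check: C(22,4) = 7,315, C(23,4) = 8,855, C(24,4) = 10,626 ✓. So n = 24.
Final answer: 24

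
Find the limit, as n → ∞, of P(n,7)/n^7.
1

Working:
P(n,7) = n(n-1)···(n-6) ≈ n^7 for large n. Limit = 1.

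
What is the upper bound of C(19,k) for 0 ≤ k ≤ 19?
92,378

Working:
Maximum at k = 9 or k = 10: C(19,9) = 92,378.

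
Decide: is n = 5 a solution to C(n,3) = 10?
C(5,3) = 5·4·3/3! = 60/6 = 10, which equals 10.
Final answer: Yes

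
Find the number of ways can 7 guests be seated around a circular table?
Circular arrangements: (7-1)! = 720.

Answer: 720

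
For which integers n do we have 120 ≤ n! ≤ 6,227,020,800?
5, 6, 7, 8, 9, 10, 11, 12, 13

Explanation: n! is strictly increasing; 5! = 120 and 13! = 6,227,020,800, so valid n = 5, 6, 7, 8, 9, 10, 11, 12, 13.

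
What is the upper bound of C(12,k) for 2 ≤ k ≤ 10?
C(12,k) is maximised at the centre of the row: C(12,6) = 924.

Answer: 924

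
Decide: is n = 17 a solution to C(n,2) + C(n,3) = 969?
No
C(17,2) + C(17,3) = 136 + 680 = 816, which does not equal 969.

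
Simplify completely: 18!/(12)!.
This equals 18×17×...×13 = 13,366,080.

Answer: 13,366,080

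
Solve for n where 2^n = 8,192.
8,192 = 1,024 × 8 = 2^10 × 2^3 = 2^13, so n = 13.

Answer: 13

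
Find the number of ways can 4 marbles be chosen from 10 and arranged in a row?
5,040

P(10,4) = 10!/(10-4)! = 5,040.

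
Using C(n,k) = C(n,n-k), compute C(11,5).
C(11,5) = C(11,6) = 462.

Answer: 462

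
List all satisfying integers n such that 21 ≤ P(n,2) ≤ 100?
6, 7, 8, 9, 10

P(5,2)=20; P(6,2)=30; P(7,2)=42; P(8,2)=56; P(9,2)=72; P(10,2)=90; P(11,2)=110. So valid n = 6, 7, 8, 9, 10.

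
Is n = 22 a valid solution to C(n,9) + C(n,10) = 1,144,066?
C(22,9) + C(22,10) = 497,420 + 646,646 = 1,144,066, which equals 1,144,066.

Answer: Yes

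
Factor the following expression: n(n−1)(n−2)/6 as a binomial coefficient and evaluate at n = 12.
n(n−1)(n−2)/6 = n!/(3!(n−3)!) = C(n,3). At n = 12: C(12,3) = 220.
Final answer: C(n,3); C(12,3) = 220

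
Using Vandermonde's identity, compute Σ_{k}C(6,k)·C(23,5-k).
118,755

Explanation: = C(6+23,5) = C(29,5) = 118,755.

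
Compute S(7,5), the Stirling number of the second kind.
140

Working:
Using the Stirling recurrence: S(n,k) = k·S(n-1,k) + S(n-1,k-1)
S(7,5) = 5·S(6,5) + S(6,4)
         = 5·15 + 65
         = 75 + 65
         = 140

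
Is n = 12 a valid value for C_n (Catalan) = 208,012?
Yes

Explanation: C_12 = C(24,12)/(12+1) = 2,704,156/13 = 208,012, which equals 208,012.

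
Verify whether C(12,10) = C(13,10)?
False

LHS = C(12,10) = 66; RHS = C(13,10) = 286. 66 ≠ 286, so the statement does not hold.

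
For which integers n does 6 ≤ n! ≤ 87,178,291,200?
3, 4, 5, 6, 7, 8, 9, 10, 11, 12, 13, 14

Working:
n! is strictly increasing; 3! = 6 and 14! = 87,178,291,200, so valid n = 3, 4, 5, 6, 7, 8, 9, 10, 11, 12, 13, 14.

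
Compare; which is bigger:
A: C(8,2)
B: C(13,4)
B

Reasoning: A=C(8,2)=28, B=C(13,4)=715.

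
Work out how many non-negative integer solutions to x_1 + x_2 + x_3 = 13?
105

Explanation: C(13+3-1, 3-1) = 105.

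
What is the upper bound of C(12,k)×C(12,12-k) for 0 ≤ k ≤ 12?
C(12,k)·C(12,12-k) = C(12,k)², maximised at the centre k = 6: C(12,6)² = 853,776.

Answer: 853,776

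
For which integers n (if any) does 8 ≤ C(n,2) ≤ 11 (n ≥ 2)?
5

Solution: C(4,2)=6; C(5,2)=10; C(6,2)=15. So valid n = 5.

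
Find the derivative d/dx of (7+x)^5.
5(7+x)^4

Using the power rule: d/dx (7+x)^5 = 5(7+x)^{4}.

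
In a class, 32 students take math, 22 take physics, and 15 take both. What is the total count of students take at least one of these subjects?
39

Explanation: |A∪B| = |A|+|B|-|A∩B| = 32+22-15 = 39.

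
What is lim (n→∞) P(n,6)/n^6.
P(n,6) = n(n-1)···(n-5) ≈ n^6 for large n. Limit = 1.
Final answer: 1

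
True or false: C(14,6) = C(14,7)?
C(14,6) = 3,003 but C(14,7) = 3,432; symmetry gives C(14,6) = C(14,8), not C(14,7).
Final answer: False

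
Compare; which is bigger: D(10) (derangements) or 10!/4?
D(10)

Reasoning: D(10) = (10-1)·[D(9) + D(8)] = 9·[133,496 + 14,833] = 1,334,961; 10!/4 = 3,628,800/4 = 907,200.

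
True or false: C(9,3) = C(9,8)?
False
C(9,3) = 84 but C(9,8) = 9; symmetry gives C(9,3) = C(9,6), not C(9,8).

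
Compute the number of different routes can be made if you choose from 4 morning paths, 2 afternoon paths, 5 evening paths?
40

Explanation: By the multiplication principle: 4 × 2 × 5 = 40.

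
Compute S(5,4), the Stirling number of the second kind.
10

Working:
Using the Stirling recurrence: S(n,k) = k·S(n-1,k) + S(n-1,k-1)
S(5,4) = 4·S(4,4) + S(4,3)
         = 4·1 + 6
         = 4 + 6
         = 10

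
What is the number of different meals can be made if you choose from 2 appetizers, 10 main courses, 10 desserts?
200

By the multiplication principle: 2 × 10 × 10 = 200.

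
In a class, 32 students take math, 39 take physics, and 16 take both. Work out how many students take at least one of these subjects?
55

Solution: |A∪B| = |A|+|B|-|A∩B| = 32+39-16 = 55.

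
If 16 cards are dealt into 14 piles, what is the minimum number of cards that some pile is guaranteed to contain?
2

Pigeonhole: ⌈16/14⌉ = 2.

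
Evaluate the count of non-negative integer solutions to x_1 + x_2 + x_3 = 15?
136

Solution: C(15+3-1, 3-1) = 136.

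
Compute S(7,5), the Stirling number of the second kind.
Using the Stirling recurrence: S(n,k) = k·S(n-1,k) + S(n-1,k-1)
S(7,5) = 5·S(6,5) + S(6,4)
         = 5·15 + 65
         = 75 + 65
         = 140

Answer: 140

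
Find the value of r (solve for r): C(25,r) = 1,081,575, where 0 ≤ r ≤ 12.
8

Reasoning: C(25,r) is increasing for 0 ≤ r ≤ 12. Stepping up (C(25,r+1) = C(25,r)·(25−r)/(r+1)): C(25,1) = 25, C(25,2) = 300, C(25,3) = 2,300, C(25,4) = 12,650, C(25,5) = 53,130, C(25,6) = 177,100, C(25,7) = 480,700, C(25,8) = 1,081,575 ✓. So r = 8.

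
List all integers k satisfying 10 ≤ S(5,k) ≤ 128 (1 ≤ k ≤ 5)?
2, 3, 4

Reasoning: S(5,1)=1; S(5,2)=15; S(5,3)=25; S(5,4)=10; S(5,5)=1. So valid k = 2, 3, 4.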